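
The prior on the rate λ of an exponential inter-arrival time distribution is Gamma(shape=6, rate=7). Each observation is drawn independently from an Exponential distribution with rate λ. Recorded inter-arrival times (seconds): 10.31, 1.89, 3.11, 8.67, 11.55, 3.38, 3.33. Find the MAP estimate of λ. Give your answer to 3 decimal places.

The Exponential(rate=λ) likelihood is ∝ λ^n e^(−λΣtᵢ). Here n = 7 and Σtᵢ = 10.31 + 1.89 + 3.11 + 8.67 + 11.55 + 3.38 + 3.33 = 42.24.
Posterior ∝ λ^5e^(−7λ) · λ^7e^(−42.24λ) = λ^12e^(−49.24λ), i.e. Gamma(13, 49.24).
Mode = (a−1)/b = 12/49.24 ≈ 0.244.

λ̂_MAP = 0.244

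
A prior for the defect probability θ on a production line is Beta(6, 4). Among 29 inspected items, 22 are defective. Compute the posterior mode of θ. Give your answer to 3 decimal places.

Prior: Beta(6, 4).
Data: 22 successes in 29 trials. The binomial likelihood contributes θ^22(1−θ)^7, so the posterior is Beta(6+22, 4+7) = Beta(28, 11).
For Beta(a, b) with a, b > 1 the mode is (a−1)/(a+b−2) = 27/37 ≈ 0.730.

θ̂_MAP = 0.730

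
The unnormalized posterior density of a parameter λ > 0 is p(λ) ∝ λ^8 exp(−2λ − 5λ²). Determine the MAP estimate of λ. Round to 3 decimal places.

ℓ'(λ) = 8/λ − 2 − 10λ. Setting this to zero and multiplying by λ: 10λ² + 2λ − 8 = 0.
λ = (−2 + √(2² + 4·10·8)) / (2·10) = (−2 + √324) / 20 = (−2 + 18)/20 = 4/5.
ℓ''(λ) = −8/λ² − 10 < 0, confirming a maximum.

λ̂_MAP = 0.800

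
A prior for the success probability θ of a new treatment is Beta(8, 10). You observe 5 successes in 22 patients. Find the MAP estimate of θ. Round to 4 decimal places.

θ̂_MAP = 0.3158

Prior: Beta(8, 10).
Data: 5 successes in 22 trials. The binomial likelihood contributes θ^5(1−θ)^17, so the posterior is Beta(8+5, 10+17) = Beta(13, 27).
For Beta(a, b) with a, b > 1 the mode is (a−1)/(a+b−2) = 12/38 ≈ 0.3158.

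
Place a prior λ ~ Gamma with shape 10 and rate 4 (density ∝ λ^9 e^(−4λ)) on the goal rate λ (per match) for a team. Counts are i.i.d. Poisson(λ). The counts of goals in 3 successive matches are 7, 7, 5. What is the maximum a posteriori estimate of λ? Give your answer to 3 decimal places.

Σxᵢ = 7+7+5 = 19, with n = 3.
Posterior ∝ λ^9e^(−4λ) · λ^19e^(−3λ) = λ^28e^(−7λ), i.e. Gamma(shape=29, rate=7).
The mode of a Gamma(a, b) with a ≥ 1 (shape–rate) is (a−1)/b = 28/7 ≈ 4.000.

λ̂_MAP = 4.000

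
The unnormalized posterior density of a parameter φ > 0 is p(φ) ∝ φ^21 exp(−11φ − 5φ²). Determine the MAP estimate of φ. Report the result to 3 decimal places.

ℓ'(φ) = 21/φ − 11 − 10φ. Setting this to zero and multiplying by φ: 10φ² + 11φ − 21 = 0.
φ = (−11 + √(11² + 4·10·21)) / (2·10) = (−11 + √961) / 20 = (−11 + 31)/20 = 1.
ℓ''(φ) = −21/φ² − 10 < 0, confirming a maximum.

φ̂_MAP = 1.000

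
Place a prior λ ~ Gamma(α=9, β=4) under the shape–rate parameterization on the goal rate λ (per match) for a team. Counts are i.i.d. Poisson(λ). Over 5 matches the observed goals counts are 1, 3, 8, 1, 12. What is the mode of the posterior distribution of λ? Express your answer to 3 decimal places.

Σxᵢ = 1+3+8+1+12 = 25, with n = 5.
Posterior ∝ λ^8e^(−4λ) · λ^25e^(−5λ) = λ^33e^(−9λ), i.e. Gamma(shape=34, rate=9).
The mode of a Gamma(a, b) with a ≥ 1 (shape–rate) is (a−1)/b = 33/9 ≈ 3.667.

λ̂_MAP = 3.667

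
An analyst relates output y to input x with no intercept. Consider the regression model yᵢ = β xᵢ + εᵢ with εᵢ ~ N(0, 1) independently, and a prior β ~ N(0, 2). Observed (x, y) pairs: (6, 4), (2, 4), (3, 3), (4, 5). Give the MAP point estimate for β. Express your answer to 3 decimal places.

log p(β | y) = −Σ(yᵢ − βxᵢ)²/(2·1) − β²/(2·2) + const.
Setting the derivative to zero: Σxᵢ(yᵢ − βxᵢ)/1 − β/2 = 0, so β = Σxᵢyᵢ / (Σxᵢ² + σ²/τ²).
Σxᵢyᵢ = 6·4 + 2·4 + 3·3 + 4·5 = 61; Σxᵢ² = 65; σ²/τ² = 0.5.
β̂_MAP = 61 / (65 + 0.5) = 61/65.5 ≈ 0.931.

β̂_MAP = 0.931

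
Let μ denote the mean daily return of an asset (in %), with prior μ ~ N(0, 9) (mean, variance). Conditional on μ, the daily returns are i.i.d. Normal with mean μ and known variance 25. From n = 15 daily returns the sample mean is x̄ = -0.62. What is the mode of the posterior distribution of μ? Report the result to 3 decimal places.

n = 15, x̄ = -0.62.
For a Normal prior and Normal likelihood with known variance, the posterior is Normal; its mode equals its mean, the precision-weighted average.
Prior precision 1/σ₀² = 1/9; data precision n/σ² = 15/25 = 0.6.
μ̂ = ((1/9)·0 + 0.6·(-0.62)) / (1/9 + 0.6) = (-0.372)/(32/45) = -0.523125 ≈ -0.523.

μ̂_MAP = -0.523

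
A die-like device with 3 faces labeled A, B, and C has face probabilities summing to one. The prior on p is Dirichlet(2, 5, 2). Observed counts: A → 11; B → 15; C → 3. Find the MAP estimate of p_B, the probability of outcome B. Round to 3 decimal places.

MAP estimate of p_B = 0.543

The posterior is Dirichlet(αᵢ + nᵢ) = Dirichlet(13, 20, 5).
For a Dirichlet(a₁,…,a_K) with all aᵢ > 1, the mode has j-th component (aⱼ − 1)/(Σaᵢ − K).
Here Σaᵢ = 38 and K = 3, so p_B = (20 − 1)/(38 − 3) = 19/35 ≈ 0.543.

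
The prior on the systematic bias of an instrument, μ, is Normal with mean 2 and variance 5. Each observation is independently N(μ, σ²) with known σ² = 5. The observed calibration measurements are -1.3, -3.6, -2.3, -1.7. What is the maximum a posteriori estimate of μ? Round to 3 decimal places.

μ̂_MAP = -1.380

n = 4; x̄ = ((-1.3) + (-3.6) + (-2.3) + (-1.7))/4 = -8.9/4 = -2.225.
For a Normal prior and Normal likelihood with known variance, the posterior is Normal; its mode equals its mean, the precision-weighted average.
Prior precision 1/σ₀² = 1/5 = 0.2; data precision n/σ² = 4/5 = 0.8.
μ̂ = (0.2·2 + 0.8·(-2.225)) / (0.2 + 0.8) = (-1.38)/1 = -1.380.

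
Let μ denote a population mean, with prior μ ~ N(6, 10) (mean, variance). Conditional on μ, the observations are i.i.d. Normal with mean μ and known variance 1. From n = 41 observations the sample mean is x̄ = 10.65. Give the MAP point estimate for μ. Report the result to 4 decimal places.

n = 41, x̄ = 10.65.
For a Normal prior and Normal likelihood with known variance, the posterior is Normal; its mode equals its mean, the precision-weighted average.
Prior precision 1/σ₀² = 1/10 = 0.1; data precision n/σ² = 41/1 = 41.
μ̂ = (0.1·6 + 41·10.65) / (0.1 + 41) = 437.25/41.1 = 2915/274 ≈ 10.6387.

μ̂_MAP = 10.6387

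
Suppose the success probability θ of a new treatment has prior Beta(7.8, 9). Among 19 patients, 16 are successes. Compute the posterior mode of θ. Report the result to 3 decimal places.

θ̂_MAP = 0.675

Prior: Beta(7.8, 9).
Data: 16 successes in 19 trials. The binomial likelihood contributes θ^16(1−θ)^3, so the posterior is Beta(7.8+16, 9+3) = Beta(23.8, 12).
For Beta(a, b) with a, b > 1 the mode is (a−1)/(a+b−2) = 22.8/33.8 ≈ 0.675.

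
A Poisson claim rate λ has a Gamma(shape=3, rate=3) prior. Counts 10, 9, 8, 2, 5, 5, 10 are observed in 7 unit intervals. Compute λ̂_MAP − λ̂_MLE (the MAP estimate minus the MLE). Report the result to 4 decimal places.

Σxᵢ = 49. Posterior is Gamma(52, 10); MAP = (52−1)/10 = 51/10 ≈ 5.10000.
MLE = x̄ = 49/7 ≈ 7.00000.
Difference = 51/10 − 49/7 = -19/10 ≈ -1.9000.

MAP − MLE = -1.9000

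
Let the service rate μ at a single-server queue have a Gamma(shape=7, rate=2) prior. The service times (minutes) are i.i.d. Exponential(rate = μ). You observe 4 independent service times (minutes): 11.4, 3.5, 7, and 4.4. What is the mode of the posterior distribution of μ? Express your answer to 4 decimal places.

The Exponential(rate=μ) likelihood is ∝ μ^n e^(−μΣtᵢ). Here n = 4 and Σtᵢ = 11.4 + 3.5 + 7 + 4.4 = 26.3.
Posterior ∝ μ^6e^(−2μ) · μ^4e^(−26.3μ) = μ^10e^(−28.3μ), i.e. Gamma(11, 28.3).
Mode = (a−1)/b = 10/28.3 ≈ 0.3534.

μ̂_MAP = 0.3534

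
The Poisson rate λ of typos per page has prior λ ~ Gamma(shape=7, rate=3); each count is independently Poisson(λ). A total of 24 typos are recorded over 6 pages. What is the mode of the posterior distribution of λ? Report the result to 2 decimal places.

λ̂_MAP = 3.33

Σxᵢ = 24, n = 6.
Posterior ∝ λ^6e^(−3λ) · λ^24e^(−6λ) = λ^30e^(−9λ), i.e. Gamma(shape=31, rate=9).
The mode of a Gamma(a, b) with a ≥ 1 (shape–rate) is (a−1)/b = 30/9 ≈ 3.33.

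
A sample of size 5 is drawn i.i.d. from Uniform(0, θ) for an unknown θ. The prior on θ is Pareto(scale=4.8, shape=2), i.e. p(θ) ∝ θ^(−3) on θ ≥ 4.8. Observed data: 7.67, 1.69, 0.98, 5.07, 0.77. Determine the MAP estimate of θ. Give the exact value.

θ̂_MAP = 7.67

The Uniform(0, θ) likelihood is θ^(−n) for θ ≥ max(xᵢ), zero otherwise. Here max(xᵢ) = 7.67.
Posterior ∝ θ^(−3) · θ^(−5) = θ^(−8) on θ ≥ max(4.8, 7.67) = 7.67.
This density is strictly decreasing in θ, so the posterior mode lies at the lower boundary of the support.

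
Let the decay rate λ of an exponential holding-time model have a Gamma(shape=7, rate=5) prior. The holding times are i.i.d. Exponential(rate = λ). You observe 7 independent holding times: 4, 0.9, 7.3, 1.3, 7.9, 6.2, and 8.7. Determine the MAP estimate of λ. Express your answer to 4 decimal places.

The Exponential(rate=λ) likelihood is ∝ λ^n e^(−λΣtᵢ). Here n = 7 and Σtᵢ = 4 + 0.9 + 7.3 + 1.3 + 7.9 + 6.2 + 8.7 = 36.3.
Posterior ∝ λ^6e^(−5λ) · λ^7e^(−36.3λ) = λ^13e^(−41.3λ), i.e. Gamma(14, 41.3).
Mode = (a−1)/b = 13/41.3 ≈ 0.3148.

λ̂_MAP = 0.3148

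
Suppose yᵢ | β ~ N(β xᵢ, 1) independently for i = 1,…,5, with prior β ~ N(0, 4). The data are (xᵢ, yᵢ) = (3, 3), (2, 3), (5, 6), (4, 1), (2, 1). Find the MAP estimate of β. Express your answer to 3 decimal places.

log p(β | y) = −Σ(yᵢ − βxᵢ)²/(2·1) − β²/(2·4) + const.
Setting the derivative to zero: Σxᵢ(yᵢ − βxᵢ)/1 − β/4 = 0, so β = Σxᵢyᵢ / (Σxᵢ² + σ²/τ²).
Σxᵢyᵢ = 3·3 + 2·3 + 5·6 + 4·1 + 2·1 = 51; Σxᵢ² = 58; σ²/τ² = 0.25.
β̂_MAP = 51 / (58 + 0.25) = 51/58.25 ≈ 0.876.

β̂_MAP = 0.876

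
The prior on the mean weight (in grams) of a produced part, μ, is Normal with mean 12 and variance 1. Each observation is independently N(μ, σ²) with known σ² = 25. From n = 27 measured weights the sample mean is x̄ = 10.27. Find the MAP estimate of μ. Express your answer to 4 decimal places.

n = 27, x̄ = 10.27.
For a Normal prior and Normal likelihood with known variance, the posterior is Normal; its mode equals its mean, the precision-weighted average.
Prior precision 1/σ₀² = 1/1 = 1; data precision n/σ² = 27/25 = 1.08.
μ̂ = (1·12 + 1.08·10.27) / (1 + 1.08) = 23.0916/2.08 = 57729/5200 ≈ 11.1017.

μ̂_MAP = 11.1017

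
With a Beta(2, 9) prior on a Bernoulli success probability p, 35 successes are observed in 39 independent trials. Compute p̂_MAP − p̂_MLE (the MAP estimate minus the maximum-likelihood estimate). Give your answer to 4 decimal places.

MAP − MLE = -0.1474

Posterior is Beta(37, 13); MAP = (37−1)/(50−2) = 36/48 ≈ 0.75000.
MLE ignores the prior: p̂_MLE = k/n = 35/39 ≈ 0.89744.
Difference = 36/48 − 35/39 = -23/156 ≈ -0.1474.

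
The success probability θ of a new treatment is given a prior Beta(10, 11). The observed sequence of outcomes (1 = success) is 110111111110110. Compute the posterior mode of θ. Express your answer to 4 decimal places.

Prior: Beta(10, 11).
Data: 12 successes in 15 trials (from the sequence). The binomial likelihood contributes θ^12(1−θ)^3, so the posterior is Beta(10+12, 11+3) = Beta(22, 14).
For Beta(a, b) with a, b > 1 the mode is (a−1)/(a+b−2) = 21/34 ≈ 0.6176.

θ̂_MAP = 0.6176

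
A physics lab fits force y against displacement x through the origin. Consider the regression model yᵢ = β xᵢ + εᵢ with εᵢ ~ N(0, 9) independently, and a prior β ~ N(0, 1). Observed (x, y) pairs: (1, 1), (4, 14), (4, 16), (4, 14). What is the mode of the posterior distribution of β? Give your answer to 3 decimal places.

β̂_MAP = 3.052

log p(β | y) = −Σ(yᵢ − βxᵢ)²/(2·9) − β²/(2·1) + const.
Setting the derivative to zero: Σxᵢ(yᵢ − βxᵢ)/9 − β/1 = 0, so β = Σxᵢyᵢ / (Σxᵢ² + σ²/τ²).
Σxᵢyᵢ = 1·1 + 4·14 + 4·16 + 4·14 = 177; Σxᵢ² = 49; σ²/τ² = 9.
β̂_MAP = 177 / (49 + 9) = 177/58 ≈ 3.052.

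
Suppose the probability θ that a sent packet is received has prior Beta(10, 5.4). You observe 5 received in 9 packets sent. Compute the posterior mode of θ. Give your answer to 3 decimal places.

Prior: Beta(10, 5.4).
Data: 5 successes in 9 trials. The binomial likelihood contributes θ^5(1−θ)^4, so the posterior is Beta(10+5, 5.4+4) = Beta(15, 9.4).
For Beta(a, b) with a, b > 1 the mode is (a−1)/(a+b−2) = 14/22.4 ≈ 0.625.

θ̂_MAP = 0.625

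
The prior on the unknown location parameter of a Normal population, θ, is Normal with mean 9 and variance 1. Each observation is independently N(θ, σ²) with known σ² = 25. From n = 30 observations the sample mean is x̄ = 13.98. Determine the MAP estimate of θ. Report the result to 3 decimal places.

θ̂_MAP = 11.716

n = 30, x̄ = 13.98.
For a Normal prior and Normal likelihood with known variance, the posterior is Normal; its mode equals its mean, the precision-weighted average.
Prior precision 1/σ₀² = 1/1 = 1; data precision n/σ² = 30/25 = 1.2.
θ̂ = (1·9 + 1.2·13.98) / (1 + 1.2) = 25.776/2.2 = 3222/275 ≈ 11.716.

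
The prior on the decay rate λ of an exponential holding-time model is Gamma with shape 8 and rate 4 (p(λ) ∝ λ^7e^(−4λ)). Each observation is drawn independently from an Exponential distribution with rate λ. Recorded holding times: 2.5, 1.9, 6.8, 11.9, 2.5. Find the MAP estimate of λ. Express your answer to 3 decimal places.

λ̂_MAP = 0.405

The Exponential(rate=λ) likelihood is ∝ λ^n e^(−λΣtᵢ). Here n = 5 and Σtᵢ = 2.5 + 1.9 + 6.8 + 11.9 + 2.5 = 25.6.
Posterior ∝ λ^7e^(−4λ) · λ^5e^(−25.6λ) = λ^12e^(−29.6λ), i.e. Gamma(13, 29.6).
Mode = (a−1)/b = 12/29.6 ≈ 0.405.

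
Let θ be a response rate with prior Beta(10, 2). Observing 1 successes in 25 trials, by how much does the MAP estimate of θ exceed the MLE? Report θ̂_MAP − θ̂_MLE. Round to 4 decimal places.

MAP − MLE = 0.2457

Posterior is Beta(11, 26); MAP = (11−1)/(37−2) = 10/35 ≈ 0.28571.
MLE ignores the prior: θ̂_MLE = k/n = 1/25 ≈ 0.04000.
Difference = 10/35 − 1/25 = 43/175 ≈ 0.2457.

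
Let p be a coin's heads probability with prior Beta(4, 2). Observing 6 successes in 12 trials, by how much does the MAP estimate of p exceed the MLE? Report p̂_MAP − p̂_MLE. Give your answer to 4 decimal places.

Posterior is Beta(10, 8); MAP = (10−1)/(18−2) = 9/16 ≈ 0.56250.
MLE ignores the prior: p̂_MLE = k/n = 6/12 ≈ 0.50000.
Difference = 9/16 − 6/12 = 1/16 ≈ 0.0625.

MAP − MLE = 0.0625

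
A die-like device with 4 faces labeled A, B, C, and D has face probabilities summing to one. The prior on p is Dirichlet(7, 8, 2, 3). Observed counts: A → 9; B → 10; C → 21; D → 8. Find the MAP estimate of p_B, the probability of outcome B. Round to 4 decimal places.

The posterior is Dirichlet(αᵢ + nᵢ) = Dirichlet(16, 18, 23, 11).
For a Dirichlet(a₁,…,a_K) with all aᵢ > 1, the mode has j-th component (aⱼ − 1)/(Σaᵢ − K).
Here Σaᵢ = 68 and K = 4, so p_B = (18 − 1)/(68 − 4) = 17/64 ≈ 0.2656.

MAP estimate of p_B = 0.2656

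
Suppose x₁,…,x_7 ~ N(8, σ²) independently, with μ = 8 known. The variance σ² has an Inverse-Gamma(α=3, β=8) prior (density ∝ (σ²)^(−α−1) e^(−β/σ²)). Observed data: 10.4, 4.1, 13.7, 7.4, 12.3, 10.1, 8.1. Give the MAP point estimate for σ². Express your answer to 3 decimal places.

Sum of squared deviations about the known mean: SS = (10.4−8)² + (4.1−8)² + (13.7−8)² + (7.4−8)² + (12.3−8)² + (10.1−8)² + (8.1−8)² = 76.73.
The Normal likelihood contributes (σ²)^(−n/2) exp(−SS/(2σ²)), so the posterior is Inverse-Gamma(α + n/2, β + SS/2) = Inverse-Gamma(6.5, 46.365).
The mode of Inverse-Gamma(a, b) is b/(a+1) = 46.365/7.5 ≈ 6.182.

σ̂²_MAP = 6.182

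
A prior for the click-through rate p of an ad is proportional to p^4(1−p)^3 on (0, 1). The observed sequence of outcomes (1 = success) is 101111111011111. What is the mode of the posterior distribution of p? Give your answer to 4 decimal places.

p̂_MAP = 0.7727

The prior density ∝ p^4(1−p)^3 is the kernel of Beta(5, 4).
Data: 13 successes in 15 trials (from the sequence). The binomial likelihood contributes p^13(1−p)^2, so the posterior is Beta(5+13, 4+2) = Beta(18, 6).
For Beta(a, b) with a, b > 1 the mode is (a−1)/(a+b−2) = 17/22 ≈ 0.7727.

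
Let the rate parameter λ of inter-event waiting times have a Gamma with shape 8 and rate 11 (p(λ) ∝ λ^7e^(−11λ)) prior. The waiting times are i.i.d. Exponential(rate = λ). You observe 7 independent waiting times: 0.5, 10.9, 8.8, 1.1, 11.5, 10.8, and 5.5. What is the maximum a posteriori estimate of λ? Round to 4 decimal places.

The Exponential(rate=λ) likelihood is ∝ λ^n e^(−λΣtᵢ). Here n = 7 and Σtᵢ = 0.5 + 10.9 + 8.8 + 1.1 + 11.5 + 10.8 + 5.5 = 49.1.
Posterior ∝ λ^7e^(−11λ) · λ^7e^(−49.1λ) = λ^14e^(−60.1λ), i.e. Gamma(15, 60.1).
Mode = (a−1)/b = 14/60.1 ≈ 0.2329.

λ̂_MAP = 0.2329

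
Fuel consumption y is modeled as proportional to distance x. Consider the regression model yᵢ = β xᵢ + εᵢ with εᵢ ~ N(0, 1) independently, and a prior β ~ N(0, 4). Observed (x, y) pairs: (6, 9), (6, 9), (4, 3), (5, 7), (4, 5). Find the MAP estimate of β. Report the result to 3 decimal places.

log p(β | y) = −Σ(yᵢ − βxᵢ)²/(2·1) − β²/(2·4) + const.
Setting the derivative to zero: Σxᵢ(yᵢ − βxᵢ)/1 − β/4 = 0, so β = Σxᵢyᵢ / (Σxᵢ² + σ²/τ²).
Σxᵢyᵢ = 6·9 + 6·9 + 4·3 + 5·7 + 4·5 = 175; Σxᵢ² = 129; σ²/τ² = 0.25.
β̂_MAP = 175 / (129 + 0.25) = 175/129.25 ≈ 1.354.

β̂_MAP = 1.354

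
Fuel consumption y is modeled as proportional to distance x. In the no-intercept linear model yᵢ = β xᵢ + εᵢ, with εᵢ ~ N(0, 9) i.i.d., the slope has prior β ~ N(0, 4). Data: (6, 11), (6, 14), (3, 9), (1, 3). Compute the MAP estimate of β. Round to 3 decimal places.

log p(β | y) = −Σ(yᵢ − βxᵢ)²/(2·9) − β²/(2·4) + const.
Setting the derivative to zero: Σxᵢ(yᵢ − βxᵢ)/9 − β/4 = 0, so β = Σxᵢyᵢ / (Σxᵢ² + σ²/τ²).
Σxᵢyᵢ = 6·11 + 6·14 + 3·9 + 1·3 = 180; Σxᵢ² = 82; σ²/τ² = 2.25.
β̂_MAP = 180 / (82 + 2.25) = 180/84.25 ≈ 2.136.

β̂_MAP = 2.136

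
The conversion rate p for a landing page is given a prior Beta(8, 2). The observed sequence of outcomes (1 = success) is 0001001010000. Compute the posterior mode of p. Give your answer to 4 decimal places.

Prior: Beta(8, 2).
Data: 3 successes in 13 trials (from the sequence). The binomial likelihood contributes p^3(1−p)^10, so the posterior is Beta(8+3, 2+10) = Beta(11, 12).
For Beta(a, b) with a, b > 1 the mode is (a−1)/(a+b−2) = 10/21 ≈ 0.4762.

p̂_MAP = 0.4762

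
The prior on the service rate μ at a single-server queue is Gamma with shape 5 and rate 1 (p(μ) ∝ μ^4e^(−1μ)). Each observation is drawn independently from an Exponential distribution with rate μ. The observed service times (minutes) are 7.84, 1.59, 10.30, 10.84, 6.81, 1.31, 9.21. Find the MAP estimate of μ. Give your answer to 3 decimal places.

μ̂_MAP = 0.225

The Exponential(rate=μ) likelihood is ∝ μ^n e^(−μΣtᵢ). Here n = 7 and Σtᵢ = 7.84 + 1.59 + 10.30 + 10.84 + 6.81 + 1.31 + 9.21 = 47.90.
Posterior ∝ μ^4e^(−1μ) · μ^7e^(−47.90μ) = μ^11e^(−48.90μ), i.e. Gamma(12, 48.90).
Mode = (a−1)/b = 11/48.90 ≈ 0.225.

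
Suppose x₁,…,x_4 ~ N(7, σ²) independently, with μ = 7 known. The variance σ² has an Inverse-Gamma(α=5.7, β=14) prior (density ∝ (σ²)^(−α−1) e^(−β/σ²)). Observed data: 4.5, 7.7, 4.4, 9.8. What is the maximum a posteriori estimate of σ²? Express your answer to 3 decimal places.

Sum of squared deviations about the known mean: SS = (4.5−7)² + (7.7−7)² + (4.4−7)² + (9.8−7)² = 21.34.
The Normal likelihood contributes (σ²)^(−n/2) exp(−SS/(2σ²)), so the posterior is Inverse-Gamma(α + n/2, β + SS/2) = Inverse-Gamma(7.7, 24.67).
The mode of Inverse-Gamma(a, b) is b/(a+1) = 24.67/8.7 ≈ 2.836.

σ̂²_MAP = 2.836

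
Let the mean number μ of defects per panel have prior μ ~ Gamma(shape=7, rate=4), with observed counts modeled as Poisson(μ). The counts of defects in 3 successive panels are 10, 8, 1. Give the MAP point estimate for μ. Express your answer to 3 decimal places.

Σxᵢ = 10+8+1 = 19, with n = 3.
Posterior ∝ μ^6e^(−4μ) · μ^19e^(−3μ) = μ^25e^(−7μ), i.e. Gamma(shape=26, rate=7).
The mode of a Gamma(a, b) with a ≥ 1 (shape–rate) is (a−1)/b = 25/7 ≈ 3.571.

μ̂_MAP = 3.571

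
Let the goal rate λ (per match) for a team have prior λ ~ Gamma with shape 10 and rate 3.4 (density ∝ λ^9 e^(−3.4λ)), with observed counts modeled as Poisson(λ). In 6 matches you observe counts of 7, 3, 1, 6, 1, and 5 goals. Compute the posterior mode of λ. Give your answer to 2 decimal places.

λ̂_MAP = 3.40

Σxᵢ = 7+3+1+6+1+5 = 23, with n = 6.
Posterior ∝ λ^9e^(−3.4λ) · λ^23e^(−6λ) = λ^32e^(−9.4λ), i.e. Gamma(shape=33, rate=9.4).
The mode of a Gamma(a, b) with a ≥ 1 (shape–rate) is (a−1)/b = 32/9.4 ≈ 3.40.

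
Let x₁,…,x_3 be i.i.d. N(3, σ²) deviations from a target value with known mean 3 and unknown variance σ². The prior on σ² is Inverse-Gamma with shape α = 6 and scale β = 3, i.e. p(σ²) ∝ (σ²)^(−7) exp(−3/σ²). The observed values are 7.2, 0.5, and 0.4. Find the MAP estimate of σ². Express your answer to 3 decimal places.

σ̂²_MAP = 2.156

Sum of squared deviations about the known mean: SS = (7.2−3)² + (0.5−3)² + (0.4−3)² = 30.65.
The Normal likelihood contributes (σ²)^(−n/2) exp(−SS/(2σ²)), so the posterior is Inverse-Gamma(α + n/2, β + SS/2) = Inverse-Gamma(7.5, 18.325).
The mode of Inverse-Gamma(a, b) is b/(a+1) = 18.325/8.5 ≈ 2.156.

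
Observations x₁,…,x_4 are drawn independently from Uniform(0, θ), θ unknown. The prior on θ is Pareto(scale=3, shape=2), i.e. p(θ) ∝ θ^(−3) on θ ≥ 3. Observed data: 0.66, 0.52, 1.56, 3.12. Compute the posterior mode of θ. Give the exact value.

θ̂_MAP = 3.12

The Uniform(0, θ) likelihood is θ^(−n) for θ ≥ max(xᵢ), zero otherwise. Here max(xᵢ) = 3.12.
Posterior ∝ θ^(−3) · θ^(−4) = θ^(−7) on θ ≥ max(3, 3.12) = 3.12.
This density is strictly decreasing in θ, so the posterior mode lies at the lower boundary of the support.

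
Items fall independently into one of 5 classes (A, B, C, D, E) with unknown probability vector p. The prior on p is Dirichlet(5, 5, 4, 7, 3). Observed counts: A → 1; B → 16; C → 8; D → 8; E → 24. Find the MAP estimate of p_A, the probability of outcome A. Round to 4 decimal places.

The posterior is Dirichlet(αᵢ + nᵢ) = Dirichlet(6, 21, 12, 15, 27).
For a Dirichlet(a₁,…,a_K) with all aᵢ > 1, the mode has j-th component (aⱼ − 1)/(Σaᵢ − K).
Here Σaᵢ = 81 and K = 5, so p_A = (6 − 1)/(81 − 5) = 5/76 ≈ 0.0658.

MAP estimate of p_A = 0.0658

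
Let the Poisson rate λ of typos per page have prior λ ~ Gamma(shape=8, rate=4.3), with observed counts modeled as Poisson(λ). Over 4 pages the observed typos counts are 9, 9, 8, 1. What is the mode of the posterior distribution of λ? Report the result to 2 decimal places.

Σxᵢ = 9+9+8+1 = 27, with n = 4.
Posterior ∝ λ^7e^(−4.3λ) · λ^27e^(−4λ) = λ^34e^(−8.3λ), i.e. Gamma(shape=35, rate=8.3).
The mode of a Gamma(a, b) with a ≥ 1 (shape–rate) is (a−1)/b = 34/8.3 ≈ 4.10.

λ̂_MAP = 4.10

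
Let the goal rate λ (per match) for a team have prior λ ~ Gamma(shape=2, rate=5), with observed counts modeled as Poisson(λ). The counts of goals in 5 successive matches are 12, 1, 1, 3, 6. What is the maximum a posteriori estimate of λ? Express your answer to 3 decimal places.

λ̂_MAP = 2.400

Σxᵢ = 12+1+1+3+6 = 23, with n = 5.
Posterior ∝ λe^(−5λ) · λ^23e^(−5λ) = λ^24e^(−10λ), i.e. Gamma(shape=25, rate=10).
The mode of a Gamma(a, b) with a ≥ 1 (shape–rate) is (a−1)/b = 24/10 ≈ 2.400.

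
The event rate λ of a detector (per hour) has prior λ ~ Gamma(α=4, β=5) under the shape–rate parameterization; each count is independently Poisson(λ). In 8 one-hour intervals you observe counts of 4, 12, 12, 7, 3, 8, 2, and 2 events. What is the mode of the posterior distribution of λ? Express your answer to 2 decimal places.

Σxᵢ = 4+12+12+7+3+8+2+2 = 50, with n = 8.
Posterior ∝ λ^3e^(−5λ) · λ^50e^(−8λ) = λ^53e^(−13λ), i.e. Gamma(shape=54, rate=13).
The mode of a Gamma(a, b) with a ≥ 1 (shape–rate) is (a−1)/b = 53/13 ≈ 4.08.

λ̂_MAP = 4.08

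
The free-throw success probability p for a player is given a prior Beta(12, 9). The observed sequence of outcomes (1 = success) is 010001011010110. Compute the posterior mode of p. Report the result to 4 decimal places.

Prior: Beta(12, 9).
Data: 7 successes in 15 trials (from the sequence). The binomial likelihood contributes p^7(1−p)^8, so the posterior is Beta(12+7, 9+8) = Beta(19, 17).
For Beta(a, b) with a, b > 1 the mode is (a−1)/(a+b−2) = 18/34 ≈ 0.5294.

p̂_MAP = 0.5294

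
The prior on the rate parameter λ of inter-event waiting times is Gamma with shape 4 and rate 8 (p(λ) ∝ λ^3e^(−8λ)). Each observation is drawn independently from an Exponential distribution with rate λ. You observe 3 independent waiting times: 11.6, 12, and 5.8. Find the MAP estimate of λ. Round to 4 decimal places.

λ̂_MAP = 0.1604

The Exponential(rate=λ) likelihood is ∝ λ^n e^(−λΣtᵢ). Here n = 3 and Σtᵢ = 11.6 + 12 + 5.8 = 29.4.
Posterior ∝ λ^3e^(−8λ) · λ^3e^(−29.4λ) = λ^6e^(−37.4λ), i.e. Gamma(7, 37.4).
Mode = (a−1)/b = 6/37.4 ≈ 0.1604.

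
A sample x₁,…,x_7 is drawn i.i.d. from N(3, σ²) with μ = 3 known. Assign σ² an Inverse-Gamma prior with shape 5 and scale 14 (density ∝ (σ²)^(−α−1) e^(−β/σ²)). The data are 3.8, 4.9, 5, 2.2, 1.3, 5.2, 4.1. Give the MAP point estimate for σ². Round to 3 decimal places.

σ̂²_MAP = 2.412

Sum of squared deviations about the known mean: SS = (3.8−3)² + (4.9−3)² + (5−3)² + (2.2−3)² + (1.3−3)² + (5.2−3)² + (4.1−3)² = 17.83.
The Normal likelihood contributes (σ²)^(−n/2) exp(−SS/(2σ²)), so the posterior is Inverse-Gamma(α + n/2, β + SS/2) = Inverse-Gamma(8.5, 22.915).
The mode of Inverse-Gamma(a, b) is b/(a+1) = 22.915/9.5 ≈ 2.412.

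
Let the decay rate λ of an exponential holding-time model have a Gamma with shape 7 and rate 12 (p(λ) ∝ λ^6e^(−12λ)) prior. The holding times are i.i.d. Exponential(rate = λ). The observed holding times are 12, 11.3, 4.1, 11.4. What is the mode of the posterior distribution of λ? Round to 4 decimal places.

The Exponential(rate=λ) likelihood is ∝ λ^n e^(−λΣtᵢ). Here n = 4 and Σtᵢ = 12 + 11.3 + 4.1 + 11.4 = 38.8.
Posterior ∝ λ^6e^(−12λ) · λ^4e^(−38.8λ) = λ^10e^(−50.8λ), i.e. Gamma(11, 50.8).
Mode = (a−1)/b = 10/50.8 ≈ 0.1969.

λ̂_MAP = 0.1969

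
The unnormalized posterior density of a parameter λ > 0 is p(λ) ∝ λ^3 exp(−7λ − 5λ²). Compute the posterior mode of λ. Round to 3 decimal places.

λ̂_MAP = 0.300

ℓ'(λ) = 3/λ − 7 − 10λ. Setting this to zero and multiplying by λ: 10λ² + 7λ − 3 = 0.
λ = (−7 + √(7² + 4·10·3)) / (2·10) = (−7 + √169) / 20 = (−7 + 13)/20 = 3/10.
ℓ''(λ) = −3/λ² − 10 < 0, confirming a maximum.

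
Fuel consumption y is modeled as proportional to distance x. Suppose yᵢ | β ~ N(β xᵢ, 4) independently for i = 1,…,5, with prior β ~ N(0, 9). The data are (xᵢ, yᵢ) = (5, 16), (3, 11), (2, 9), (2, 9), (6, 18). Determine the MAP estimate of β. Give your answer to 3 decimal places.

log p(β | y) = −Σ(yᵢ − βxᵢ)²/(2·4) − β²/(2·9) + const.
Setting the derivative to zero: Σxᵢ(yᵢ − βxᵢ)/4 − β/9 = 0, so β = Σxᵢyᵢ / (Σxᵢ² + σ²/τ²).
Σxᵢyᵢ = 5·16 + 3·11 + 2·9 + 2·9 + 6·18 = 257; Σxᵢ² = 78; σ²/τ² = 4/9.
β̂_MAP = 257 / (78 + 4/9) = 257/(706/9) = 2313/706 ≈ 3.276.

β̂_MAP = 3.276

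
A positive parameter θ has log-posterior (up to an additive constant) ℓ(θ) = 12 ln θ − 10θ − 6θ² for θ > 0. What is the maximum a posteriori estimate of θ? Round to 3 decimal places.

θ̂_MAP = 0.667

ℓ'(θ) = 12/θ − 10 − 12θ. Setting this to zero and multiplying by θ: 12θ² + 10θ − 12 = 0.
θ = (−10 + √(10² + 4·12·12)) / (2·12) = (−10 + √676) / 24 = (−10 + 26)/24 = 2/3.
ℓ''(θ) = −12/θ² − 12 < 0, confirming a maximum.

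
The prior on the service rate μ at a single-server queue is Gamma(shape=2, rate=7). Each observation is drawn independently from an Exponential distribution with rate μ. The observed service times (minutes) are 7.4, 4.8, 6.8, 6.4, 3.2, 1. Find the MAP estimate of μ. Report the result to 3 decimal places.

The Exponential(rate=μ) likelihood is ∝ μ^n e^(−μΣtᵢ). Here n = 6 and Σtᵢ = 7.4 + 4.8 + 6.8 + 6.4 + 3.2 + 1 = 29.6.
Posterior ∝ μe^(−7μ) · μ^6e^(−29.6μ) = μ^7e^(−36.6μ), i.e. Gamma(8, 36.6).
Mode = (a−1)/b = 7/36.6 ≈ 0.191.

μ̂_MAP = 0.191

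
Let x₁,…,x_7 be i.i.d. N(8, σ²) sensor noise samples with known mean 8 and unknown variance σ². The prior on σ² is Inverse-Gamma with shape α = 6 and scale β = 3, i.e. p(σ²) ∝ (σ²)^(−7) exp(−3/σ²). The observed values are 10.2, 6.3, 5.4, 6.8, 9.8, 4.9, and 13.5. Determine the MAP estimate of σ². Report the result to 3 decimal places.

Sum of squared deviations about the known mean: SS = (10.2−8)² + (6.3−8)² + (5.4−8)² + (6.8−8)² + (9.8−8)² + (4.9−8)² + (13.5−8)² = 59.03.
The Normal likelihood contributes (σ²)^(−n/2) exp(−SS/(2σ²)), so the posterior is Inverse-Gamma(α + n/2, β + SS/2) = Inverse-Gamma(9.5, 32.515).
The mode of Inverse-Gamma(a, b) is b/(a+1) = 32.515/10.5 ≈ 3.097.

σ̂²_MAP = 3.097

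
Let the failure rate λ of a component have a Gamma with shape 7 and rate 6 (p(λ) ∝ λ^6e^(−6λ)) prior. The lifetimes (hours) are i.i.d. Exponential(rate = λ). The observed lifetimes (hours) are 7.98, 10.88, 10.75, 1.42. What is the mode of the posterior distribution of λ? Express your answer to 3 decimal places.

The Exponential(rate=λ) likelihood is ∝ λ^n e^(−λΣtᵢ). Here n = 4 and Σtᵢ = 7.98 + 10.88 + 10.75 + 1.42 = 31.03.
Posterior ∝ λ^6e^(−6λ) · λ^4e^(−31.03λ) = λ^10e^(−37.03λ), i.e. Gamma(11, 37.03).
Mode = (a−1)/b = 10/37.03 ≈ 0.270.

λ̂_MAP = 0.270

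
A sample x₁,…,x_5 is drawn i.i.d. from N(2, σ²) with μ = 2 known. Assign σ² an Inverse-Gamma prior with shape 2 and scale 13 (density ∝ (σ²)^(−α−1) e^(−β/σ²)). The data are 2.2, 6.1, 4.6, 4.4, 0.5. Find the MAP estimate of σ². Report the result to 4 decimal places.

σ̂²_MAP = 5.2382

Sum of squared deviations about the known mean: SS = (2.2−2)² + (6.1−2)² + (4.6−2)² + (4.4−2)² + (0.5−2)² = 31.62.
The Normal likelihood contributes (σ²)^(−n/2) exp(−SS/(2σ²)), so the posterior is Inverse-Gamma(α + n/2, β + SS/2) = Inverse-Gamma(4.5, 28.81).
The mode of Inverse-Gamma(a, b) is b/(a+1) = 28.81/5.5 ≈ 5.2382.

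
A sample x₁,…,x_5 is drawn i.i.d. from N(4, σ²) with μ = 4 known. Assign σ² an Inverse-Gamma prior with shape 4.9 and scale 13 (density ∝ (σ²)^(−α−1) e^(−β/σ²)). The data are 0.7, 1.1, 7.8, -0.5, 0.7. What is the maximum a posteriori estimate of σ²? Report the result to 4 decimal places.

σ̂²_MAP = 5.4095

Sum of squared deviations about the known mean: SS = (0.7−4)² + (1.1−4)² + (7.8−4)² + (-0.5−4)² + (0.7−4)² = 64.88.
The Normal likelihood contributes (σ²)^(−n/2) exp(−SS/(2σ²)), so the posterior is Inverse-Gamma(α + n/2, β + SS/2) = Inverse-Gamma(7.4, 45.44).
The mode of Inverse-Gamma(a, b) is b/(a+1) = 45.44/8.4 ≈ 5.4095.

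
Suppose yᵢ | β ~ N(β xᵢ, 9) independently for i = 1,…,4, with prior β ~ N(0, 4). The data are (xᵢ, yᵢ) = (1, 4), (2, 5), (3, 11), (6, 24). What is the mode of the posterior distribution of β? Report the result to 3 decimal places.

β̂_MAP = 3.656

log p(β | y) = −Σ(yᵢ − βxᵢ)²/(2·9) − β²/(2·4) + const.
Setting the derivative to zero: Σxᵢ(yᵢ − βxᵢ)/9 − β/4 = 0, so β = Σxᵢyᵢ / (Σxᵢ² + σ²/τ²).
Σxᵢyᵢ = 1·4 + 2·5 + 3·11 + 6·24 = 191; Σxᵢ² = 50; σ²/τ² = 2.25.
β̂_MAP = 191 / (50 + 2.25) = 191/52.25 ≈ 3.656.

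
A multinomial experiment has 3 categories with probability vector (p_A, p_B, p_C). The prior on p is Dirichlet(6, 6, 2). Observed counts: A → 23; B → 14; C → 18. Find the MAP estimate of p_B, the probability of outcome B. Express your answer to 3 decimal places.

The posterior is Dirichlet(αᵢ + nᵢ) = Dirichlet(29, 20, 20).
For a Dirichlet(a₁,…,a_K) with all aᵢ > 1, the mode has j-th component (aⱼ − 1)/(Σaᵢ − K).
Here Σaᵢ = 69 and K = 3, so p_B = (20 − 1)/(69 − 3) = 19/66 ≈ 0.288.

MAP estimate of p_B = 0.288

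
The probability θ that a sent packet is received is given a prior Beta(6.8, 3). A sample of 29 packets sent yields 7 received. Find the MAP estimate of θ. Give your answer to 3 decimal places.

θ̂_MAP = 0.348

Prior: Beta(6.8, 3).
Data: 7 successes in 29 trials. The binomial likelihood contributes θ^7(1−θ)^22, so the posterior is Beta(6.8+7, 3+22) = Beta(13.8, 25).
For Beta(a, b) with a, b > 1 the mode is (a−1)/(a+b−2) = 12.8/36.8 ≈ 0.348.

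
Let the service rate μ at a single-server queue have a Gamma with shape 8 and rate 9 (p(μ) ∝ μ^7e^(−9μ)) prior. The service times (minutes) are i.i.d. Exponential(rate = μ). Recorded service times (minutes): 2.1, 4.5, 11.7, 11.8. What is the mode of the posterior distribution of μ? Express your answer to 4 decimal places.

μ̂_MAP = 0.2813

The Exponential(rate=μ) likelihood is ∝ μ^n e^(−μΣtᵢ). Here n = 4 and Σtᵢ = 2.1 + 4.5 + 11.7 + 11.8 = 30.1.
Posterior ∝ μ^7e^(−9μ) · μ^4e^(−30.1μ) = μ^11e^(−39.1μ), i.e. Gamma(12, 39.1).
Mode = (a−1)/b = 11/39.1 ≈ 0.2813.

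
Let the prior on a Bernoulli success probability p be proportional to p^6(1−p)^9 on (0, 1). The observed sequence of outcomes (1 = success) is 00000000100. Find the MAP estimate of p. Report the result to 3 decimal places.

The prior density ∝ p^6(1−p)^9 is the kernel of Beta(7, 10).
Data: 1 success in 11 trials (from the sequence). The binomial likelihood contributes p(1−p)^10, so the posterior is Beta(7+1, 10+10) = Beta(8, 20).
For Beta(a, b) with a, b > 1 the mode is (a−1)/(a+b−2) = 7/26 ≈ 0.269.

p̂_MAP = 0.269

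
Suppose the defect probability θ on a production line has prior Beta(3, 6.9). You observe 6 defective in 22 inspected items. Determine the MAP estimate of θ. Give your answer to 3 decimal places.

Prior: Beta(3, 6.9).
Data: 6 successes in 22 trials. The binomial likelihood contributes θ^6(1−θ)^16, so the posterior is Beta(3+6, 6.9+16) = Beta(9, 22.9).
For Beta(a, b) with a, b > 1 the mode is (a−1)/(a+b−2) = 8/29.9 ≈ 0.268.

θ̂_MAP = 0.268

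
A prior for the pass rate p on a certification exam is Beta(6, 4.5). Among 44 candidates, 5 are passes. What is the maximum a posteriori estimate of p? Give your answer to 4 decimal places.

p̂_MAP = 0.1905

Prior: Beta(6, 4.5).
Data: 5 successes in 44 trials. The binomial likelihood contributes p^5(1−p)^39, so the posterior is Beta(6+5, 4.5+39) = Beta(11, 43.5).
For Beta(a, b) with a, b > 1 the mode is (a−1)/(a+b−2) = 10/52.5 ≈ 0.1905.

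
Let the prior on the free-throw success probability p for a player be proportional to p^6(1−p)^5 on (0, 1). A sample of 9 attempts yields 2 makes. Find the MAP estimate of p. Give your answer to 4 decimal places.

p̂_MAP = 0.4000

The prior density ∝ p^6(1−p)^5 is the kernel of Beta(7, 6).
Data: 2 successes in 9 trials. The binomial likelihood contributes p^2(1−p)^7, so the posterior is Beta(7+2, 6+7) = Beta(9, 13).
For Beta(a, b) with a, b > 1 the mode is (a−1)/(a+b−2) = 8/20 ≈ 0.4000.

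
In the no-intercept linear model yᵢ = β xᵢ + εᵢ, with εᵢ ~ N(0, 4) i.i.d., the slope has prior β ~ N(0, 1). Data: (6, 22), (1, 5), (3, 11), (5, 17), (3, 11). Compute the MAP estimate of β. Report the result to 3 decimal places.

log p(β | y) = −Σ(yᵢ − βxᵢ)²/(2·4) − β²/(2·1) + const.
Setting the derivative to zero: Σxᵢ(yᵢ − βxᵢ)/4 − β/1 = 0, so β = Σxᵢyᵢ / (Σxᵢ² + σ²/τ²).
Σxᵢyᵢ = 6·22 + 1·5 + 3·11 + 5·17 + 3·11 = 288; Σxᵢ² = 80; σ²/τ² = 4.
β̂_MAP = 288 / (80 + 4) = 288/84 ≈ 3.429.

β̂_MAP = 3.429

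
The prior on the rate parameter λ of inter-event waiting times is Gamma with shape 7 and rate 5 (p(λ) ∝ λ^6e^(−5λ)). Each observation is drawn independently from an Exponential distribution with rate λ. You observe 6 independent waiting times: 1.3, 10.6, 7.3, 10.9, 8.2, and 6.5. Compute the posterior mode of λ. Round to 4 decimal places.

λ̂_MAP = 0.2410

The Exponential(rate=λ) likelihood is ∝ λ^n e^(−λΣtᵢ). Here n = 6 and Σtᵢ = 1.3 + 10.6 + 7.3 + 10.9 + 8.2 + 6.5 = 44.8.
Posterior ∝ λ^6e^(−5λ) · λ^6e^(−44.8λ) = λ^12e^(−49.8λ), i.e. Gamma(13, 49.8).
Mode = (a−1)/b = 12/49.8 ≈ 0.2410.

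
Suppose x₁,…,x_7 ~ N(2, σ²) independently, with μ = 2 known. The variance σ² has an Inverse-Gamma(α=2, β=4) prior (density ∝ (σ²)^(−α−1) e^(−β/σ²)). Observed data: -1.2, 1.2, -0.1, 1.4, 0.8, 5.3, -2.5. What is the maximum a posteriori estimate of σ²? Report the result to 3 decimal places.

Sum of squared deviations about the known mean: SS = (-1.2−2)² + (1.2−2)² + (-0.1−2)² + (1.4−2)² + (0.8−2)² + (5.3−2)² + (-2.5−2)² = 48.23.
The Normal likelihood contributes (σ²)^(−n/2) exp(−SS/(2σ²)), so the posterior is Inverse-Gamma(α + n/2, β + SS/2) = Inverse-Gamma(5.5, 28.115).
The mode of Inverse-Gamma(a, b) is b/(a+1) = 28.115/6.5 ≈ 4.325.

σ̂²_MAP = 4.325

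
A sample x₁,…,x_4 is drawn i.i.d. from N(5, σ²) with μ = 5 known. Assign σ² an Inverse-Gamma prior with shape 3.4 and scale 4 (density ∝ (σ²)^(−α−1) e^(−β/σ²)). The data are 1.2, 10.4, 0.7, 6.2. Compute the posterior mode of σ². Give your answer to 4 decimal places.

Sum of squared deviations about the known mean: SS = (1.2−5)² + (10.4−5)² + (0.7−5)² + (6.2−5)² = 63.53.
The Normal likelihood contributes (σ²)^(−n/2) exp(−SS/(2σ²)), so the posterior is Inverse-Gamma(α + n/2, β + SS/2) = Inverse-Gamma(5.4, 35.765).
The mode of Inverse-Gamma(a, b) is b/(a+1) = 35.765/6.4 ≈ 5.5883.

σ̂²_MAP = 5.5883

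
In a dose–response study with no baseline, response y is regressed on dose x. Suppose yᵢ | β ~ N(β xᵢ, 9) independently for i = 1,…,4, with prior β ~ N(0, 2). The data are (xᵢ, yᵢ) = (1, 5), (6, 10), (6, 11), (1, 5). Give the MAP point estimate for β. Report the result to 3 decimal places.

β̂_MAP = 1.732

log p(β | y) = −Σ(yᵢ − βxᵢ)²/(2·9) − β²/(2·2) + const.
Setting the derivative to zero: Σxᵢ(yᵢ − βxᵢ)/9 − β/2 = 0, so β = Σxᵢyᵢ / (Σxᵢ² + σ²/τ²).
Σxᵢyᵢ = 1·5 + 6·10 + 6·11 + 1·5 = 136; Σxᵢ² = 74; σ²/τ² = 4.5.
β̂_MAP = 136 / (74 + 4.5) = 136/78.5 ≈ 1.732.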